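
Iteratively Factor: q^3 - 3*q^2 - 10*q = (q)*(q^2 - 3*q - 10) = q*(q + 2)*(q - 5)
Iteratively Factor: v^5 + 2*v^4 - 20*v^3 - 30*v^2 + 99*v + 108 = (v - 3)*(v^4 + 5*v^3 - 5*v^2 - 45*v - 36) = (v - 3)*(v + 1)*(v^3 + 4*v^2 - 9*v - 36) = (v - 3)*(v + 1)*(v + 4)*(v^2 - 9) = (v - 3)*(v + 1)*(v + 3)*(v + 4)*(v - 3)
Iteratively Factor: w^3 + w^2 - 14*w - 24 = (w + 3)*(w^2 - 2*w - 8) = (w - 4)*(w + 3)*(w + 2)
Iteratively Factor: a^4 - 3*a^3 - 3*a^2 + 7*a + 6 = (a - 3)*(a^3 - 3*a - 2) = (a - 3)*(a + 1)*(a^2 - a - 2) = (a - 3)*(a + 1)^2*(a - 2)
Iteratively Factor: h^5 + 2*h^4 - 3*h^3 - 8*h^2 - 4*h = (h + 1)*(h^4 + h^3 - 4*h^2 - 4*h) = (h - 2)*(h + 1)*(h^3 + 3*h^2 + 2*h) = h*(h - 2)*(h + 1)*(h^2 + 3*h + 2) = h*(h - 2)*(h + 1)^2*(h + 2)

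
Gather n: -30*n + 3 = 3 - 30*n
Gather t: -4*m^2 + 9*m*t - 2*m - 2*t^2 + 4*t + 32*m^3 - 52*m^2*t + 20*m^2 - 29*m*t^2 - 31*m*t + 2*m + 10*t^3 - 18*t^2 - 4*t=32*m^3 + 16*m^2 + 10*t^3 + t^2*(-29*m - 20) + t*(-52*m^2 - 22*m)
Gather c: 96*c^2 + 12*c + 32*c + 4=96*c^2 + 44*c + 4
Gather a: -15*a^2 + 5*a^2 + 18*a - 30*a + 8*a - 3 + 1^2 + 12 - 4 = -10*a^2 - 4*a + 6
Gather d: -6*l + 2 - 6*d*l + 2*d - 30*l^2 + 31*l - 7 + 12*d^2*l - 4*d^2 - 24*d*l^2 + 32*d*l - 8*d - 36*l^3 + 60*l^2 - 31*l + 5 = d^2*(12*l - 4) + d*(-24*l^2 + 26*l - 6) - 36*l^3 + 30*l^2 - 6*l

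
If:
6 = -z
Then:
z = -6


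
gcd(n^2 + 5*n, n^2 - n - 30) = n + 5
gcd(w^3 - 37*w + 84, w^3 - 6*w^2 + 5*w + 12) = w^2 - 7*w + 12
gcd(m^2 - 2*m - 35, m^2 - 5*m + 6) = 1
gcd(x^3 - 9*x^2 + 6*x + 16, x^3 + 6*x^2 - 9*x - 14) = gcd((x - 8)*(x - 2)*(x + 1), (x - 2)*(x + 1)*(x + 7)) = x^2 - x - 2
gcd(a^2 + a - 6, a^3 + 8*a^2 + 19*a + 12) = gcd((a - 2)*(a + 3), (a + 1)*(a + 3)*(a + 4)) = a + 3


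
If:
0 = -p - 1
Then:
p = -1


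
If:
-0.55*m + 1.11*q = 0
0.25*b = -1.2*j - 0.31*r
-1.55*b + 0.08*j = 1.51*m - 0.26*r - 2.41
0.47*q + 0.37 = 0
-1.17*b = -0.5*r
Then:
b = 4.78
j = -3.88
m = -1.59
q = -0.79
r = 11.18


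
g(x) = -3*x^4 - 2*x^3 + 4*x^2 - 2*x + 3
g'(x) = -12*x^3 - 6*x^2 + 8*x - 2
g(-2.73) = -87.67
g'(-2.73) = 175.60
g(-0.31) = 4.04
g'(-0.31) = -4.70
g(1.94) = -42.92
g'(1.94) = -96.68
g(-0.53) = 5.24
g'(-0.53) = -6.14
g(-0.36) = 4.28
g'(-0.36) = -5.10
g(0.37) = 2.65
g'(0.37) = -0.47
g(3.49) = -485.34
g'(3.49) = -557.26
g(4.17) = -987.93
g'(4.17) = -943.11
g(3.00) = -264.00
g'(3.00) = -356.00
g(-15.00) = -144192.00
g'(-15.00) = 39028.00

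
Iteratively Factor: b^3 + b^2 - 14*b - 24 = (b - 4)*(b^2 + 5*b + 6) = (b - 4)*(b + 3)*(b + 2)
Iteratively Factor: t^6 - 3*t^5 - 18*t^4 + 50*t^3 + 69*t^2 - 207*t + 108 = (t + 3)*(t^5 - 6*t^4 + 50*t^2 - 81*t + 36) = (t - 4)*(t + 3)*(t^4 - 2*t^3 - 8*t^2 + 18*t - 9) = (t - 4)*(t + 3)^2*(t^3 - 5*t^2 + 7*t - 3) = (t - 4)*(t - 3)*(t + 3)^2*(t^2 - 2*t + 1) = (t - 4)*(t - 3)*(t - 1)*(t + 3)^2*(t - 1)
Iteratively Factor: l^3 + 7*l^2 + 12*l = (l + 4)*(l^2 + 3*l) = (l + 3)*(l + 4)*(l)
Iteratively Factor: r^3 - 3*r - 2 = (r + 1)*(r^2 - r - 2) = (r - 2)*(r + 1)*(r + 1)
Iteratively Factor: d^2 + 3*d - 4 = (d + 4)*(d - 1)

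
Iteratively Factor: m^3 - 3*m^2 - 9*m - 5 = (m - 5)*(m^2 + 2*m + 1) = (m - 5)*(m + 1)*(m + 1)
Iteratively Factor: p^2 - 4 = (p - 2)*(p + 2)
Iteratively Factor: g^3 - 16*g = (g)*(g^2 - 16) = g*(g - 4)*(g + 4)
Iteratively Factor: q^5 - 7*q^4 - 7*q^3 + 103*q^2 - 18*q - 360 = (q - 3)*(q^4 - 4*q^3 - 19*q^2 + 46*q + 120) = (q - 5)*(q - 3)*(q^3 + q^2 - 14*q - 24) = (q - 5)*(q - 3)*(q + 2)*(q^2 - q - 12) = (q - 5)*(q - 4)*(q - 3)*(q + 2)*(q + 3)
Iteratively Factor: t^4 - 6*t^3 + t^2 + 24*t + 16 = (t - 4)*(t^3 - 2*t^2 - 7*t - 4) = (t - 4)*(t + 1)*(t^2 - 3*t - 4) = (t - 4)*(t + 1)^2*(t - 4)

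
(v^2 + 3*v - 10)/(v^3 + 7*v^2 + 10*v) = (v - 2)/(v*(v + 2))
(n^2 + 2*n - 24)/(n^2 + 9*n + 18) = (n - 4)/(n + 3)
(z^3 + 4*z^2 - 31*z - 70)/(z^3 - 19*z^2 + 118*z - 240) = (z^2 + 9*z + 14)/(z^2 - 14*z + 48)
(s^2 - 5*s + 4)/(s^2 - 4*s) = (s - 1)/s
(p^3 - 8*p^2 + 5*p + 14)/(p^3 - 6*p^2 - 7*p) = (p - 2)/p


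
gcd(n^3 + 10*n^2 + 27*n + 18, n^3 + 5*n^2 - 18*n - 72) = n^2 + 9*n + 18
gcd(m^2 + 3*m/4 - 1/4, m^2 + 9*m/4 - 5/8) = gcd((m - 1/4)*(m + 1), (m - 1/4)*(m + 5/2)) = m - 1/4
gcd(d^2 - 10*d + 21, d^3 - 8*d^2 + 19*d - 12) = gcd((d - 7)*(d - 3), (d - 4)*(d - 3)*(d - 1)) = d - 3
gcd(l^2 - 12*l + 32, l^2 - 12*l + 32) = l^2 - 12*l + 32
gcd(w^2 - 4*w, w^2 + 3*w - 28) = w - 4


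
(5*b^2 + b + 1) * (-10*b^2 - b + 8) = -50*b^4 - 15*b^3 + 29*b^2 + 7*b + 8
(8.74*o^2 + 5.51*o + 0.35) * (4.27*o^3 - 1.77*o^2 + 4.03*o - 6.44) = 37.3198*o^5 + 8.05789999999999*o^4 + 26.964*o^3 - 34.6998*o^2 - 34.0739*o - 2.254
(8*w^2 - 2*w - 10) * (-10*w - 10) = -80*w^3 - 60*w^2 + 120*w + 100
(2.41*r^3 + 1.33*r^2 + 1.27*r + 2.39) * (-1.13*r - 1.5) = -2.7233*r^4 - 5.1179*r^3 - 3.4301*r^2 - 4.6057*r - 3.585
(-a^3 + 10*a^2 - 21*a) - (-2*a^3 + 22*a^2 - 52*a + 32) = a^3 - 12*a^2 + 31*a - 32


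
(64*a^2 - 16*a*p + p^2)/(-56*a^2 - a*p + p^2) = (-8*a + p)/(7*a + p)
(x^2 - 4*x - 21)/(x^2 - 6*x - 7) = (x + 3)/(x + 1)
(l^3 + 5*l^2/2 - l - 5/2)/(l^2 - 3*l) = (l^3 + 5*l^2/2 - l - 5/2)/(l*(l - 3))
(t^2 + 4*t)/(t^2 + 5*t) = (t + 4)/(t + 5)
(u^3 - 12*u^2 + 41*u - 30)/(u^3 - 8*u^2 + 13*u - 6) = (u - 5)/(u - 1)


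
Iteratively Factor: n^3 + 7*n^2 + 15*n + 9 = (n + 1)*(n^2 + 6*n + 9) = (n + 1)*(n + 3)*(n + 3)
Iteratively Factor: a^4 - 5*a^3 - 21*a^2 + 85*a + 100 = (a - 5)*(a^3 - 21*a - 20) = (a - 5)^2*(a^2 + 5*a + 4) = (a - 5)^2*(a + 1)*(a + 4)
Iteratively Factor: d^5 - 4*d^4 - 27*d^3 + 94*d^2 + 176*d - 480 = (d - 4)*(d^4 - 27*d^2 - 14*d + 120) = (d - 5)*(d - 4)*(d^3 + 5*d^2 - 2*d - 24) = (d - 5)*(d - 4)*(d + 4)*(d^2 + d - 6) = (d - 5)*(d - 4)*(d + 3)*(d + 4)*(d - 2)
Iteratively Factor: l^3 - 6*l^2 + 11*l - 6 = (l - 2)*(l^2 - 4*l + 3) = (l - 3)*(l - 2)*(l - 1)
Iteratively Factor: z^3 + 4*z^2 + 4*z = (z + 2)*(z^2 + 2*z) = (z + 2)^2*(z)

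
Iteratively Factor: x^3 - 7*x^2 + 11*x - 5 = (x - 1)*(x^2 - 6*x + 5) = (x - 1)^2*(x - 5)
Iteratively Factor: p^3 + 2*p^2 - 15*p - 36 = (p + 3)*(p^2 - p - 12) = (p - 4)*(p + 3)*(p + 3)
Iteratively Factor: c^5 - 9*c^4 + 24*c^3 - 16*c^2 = (c - 4)*(c^4 - 5*c^3 + 4*c^2) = (c - 4)*(c - 1)*(c^3 - 4*c^2) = c*(c - 4)*(c - 1)*(c^2 - 4*c) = c*(c - 4)^2*(c - 1)*(c)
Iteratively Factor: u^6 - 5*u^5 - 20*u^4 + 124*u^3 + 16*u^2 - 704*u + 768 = (u + 3)*(u^5 - 8*u^4 + 4*u^3 + 112*u^2 - 320*u + 256) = (u - 2)*(u + 3)*(u^4 - 6*u^3 - 8*u^2 + 96*u - 128) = (u - 4)*(u - 2)*(u + 3)*(u^3 - 2*u^2 - 16*u + 32) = (u - 4)^2*(u - 2)*(u + 3)*(u^2 + 2*u - 8) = (u - 4)^2*(u - 2)*(u + 3)*(u + 4)*(u - 2)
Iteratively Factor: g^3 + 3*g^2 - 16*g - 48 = (g + 3)*(g^2 - 16) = (g - 4)*(g + 3)*(g + 4)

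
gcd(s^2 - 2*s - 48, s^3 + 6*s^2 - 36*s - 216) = s + 6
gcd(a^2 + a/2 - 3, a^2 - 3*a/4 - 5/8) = 1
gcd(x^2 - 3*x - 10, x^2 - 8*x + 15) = x - 5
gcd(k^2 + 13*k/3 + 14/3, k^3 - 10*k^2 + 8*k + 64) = k + 2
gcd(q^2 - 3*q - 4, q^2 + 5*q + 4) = q + 1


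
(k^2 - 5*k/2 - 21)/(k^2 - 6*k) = (k + 7/2)/k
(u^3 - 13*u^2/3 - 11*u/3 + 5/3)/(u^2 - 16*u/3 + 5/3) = u + 1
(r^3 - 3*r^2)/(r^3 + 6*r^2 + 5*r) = r*(r - 3)/(r^2 + 6*r + 5)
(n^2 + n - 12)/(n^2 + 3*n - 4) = (n - 3)/(n - 1)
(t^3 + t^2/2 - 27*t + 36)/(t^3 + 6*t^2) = 1 - 11/(2*t) + 6/t^2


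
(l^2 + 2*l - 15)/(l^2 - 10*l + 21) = (l + 5)/(l - 7)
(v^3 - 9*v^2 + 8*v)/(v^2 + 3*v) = (v^2 - 9*v + 8)/(v + 3)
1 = 1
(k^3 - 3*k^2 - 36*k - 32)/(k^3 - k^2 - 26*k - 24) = (k - 8)/(k - 6)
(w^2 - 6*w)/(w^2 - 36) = w/(w + 6)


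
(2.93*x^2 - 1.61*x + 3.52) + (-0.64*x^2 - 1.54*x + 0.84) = 2.29*x^2 - 3.15*x + 4.36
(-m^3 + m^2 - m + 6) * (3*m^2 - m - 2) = -3*m^5 + 4*m^4 - 2*m^3 + 17*m^2 - 4*m - 12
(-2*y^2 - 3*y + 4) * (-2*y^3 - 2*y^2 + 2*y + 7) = 4*y^5 + 10*y^4 - 6*y^3 - 28*y^2 - 13*y + 28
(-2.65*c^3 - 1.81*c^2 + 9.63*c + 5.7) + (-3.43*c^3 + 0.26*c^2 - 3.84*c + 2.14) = -6.08*c^3 - 1.55*c^2 + 5.79*c + 7.84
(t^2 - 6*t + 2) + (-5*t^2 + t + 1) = -4*t^2 - 5*t + 3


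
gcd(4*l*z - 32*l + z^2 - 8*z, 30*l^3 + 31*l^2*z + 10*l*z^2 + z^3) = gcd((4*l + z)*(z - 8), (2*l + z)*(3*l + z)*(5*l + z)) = 1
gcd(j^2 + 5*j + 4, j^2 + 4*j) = j + 4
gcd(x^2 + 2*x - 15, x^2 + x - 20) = x + 5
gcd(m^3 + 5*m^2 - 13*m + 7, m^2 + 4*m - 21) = m + 7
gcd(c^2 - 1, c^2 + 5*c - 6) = c - 1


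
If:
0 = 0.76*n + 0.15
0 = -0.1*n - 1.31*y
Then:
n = -0.20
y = 0.02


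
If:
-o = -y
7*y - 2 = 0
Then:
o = 2/7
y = 2/7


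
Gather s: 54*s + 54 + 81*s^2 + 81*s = 81*s^2 + 135*s + 54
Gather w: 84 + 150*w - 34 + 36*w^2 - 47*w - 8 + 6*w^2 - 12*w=42*w^2 + 91*w + 42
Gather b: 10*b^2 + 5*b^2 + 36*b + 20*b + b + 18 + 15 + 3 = 15*b^2 + 57*b + 36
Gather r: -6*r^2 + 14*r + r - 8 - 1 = -6*r^2 + 15*r - 9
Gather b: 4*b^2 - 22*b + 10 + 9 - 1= 4*b^2 - 22*b + 18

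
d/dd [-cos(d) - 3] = sin(d)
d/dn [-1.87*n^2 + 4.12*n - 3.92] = 4.12 - 3.74*n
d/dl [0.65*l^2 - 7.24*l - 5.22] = 1.3*l - 7.24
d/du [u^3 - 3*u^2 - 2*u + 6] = 3*u^2 - 6*u - 2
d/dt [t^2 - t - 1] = 2*t - 1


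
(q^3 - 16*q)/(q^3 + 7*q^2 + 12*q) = (q - 4)/(q + 3)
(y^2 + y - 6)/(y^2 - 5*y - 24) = (y - 2)/(y - 8)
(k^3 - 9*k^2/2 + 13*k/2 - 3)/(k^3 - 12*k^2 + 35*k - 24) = (k^2 - 7*k/2 + 3)/(k^2 - 11*k + 24)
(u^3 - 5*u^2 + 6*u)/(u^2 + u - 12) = u*(u - 2)/(u + 4)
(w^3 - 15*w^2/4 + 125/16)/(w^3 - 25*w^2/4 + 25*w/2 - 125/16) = (4*w + 5)/(4*w - 5)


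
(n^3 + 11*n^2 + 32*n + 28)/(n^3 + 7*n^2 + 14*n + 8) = (n^2 + 9*n + 14)/(n^2 + 5*n + 4)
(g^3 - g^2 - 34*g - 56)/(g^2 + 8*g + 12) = (g^2 - 3*g - 28)/(g + 6)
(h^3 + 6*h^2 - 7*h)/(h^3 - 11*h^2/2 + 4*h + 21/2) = 2*h*(h^2 + 6*h - 7)/(2*h^3 - 11*h^2 + 8*h + 21)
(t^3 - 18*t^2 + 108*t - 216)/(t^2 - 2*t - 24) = (t^2 - 12*t + 36)/(t + 4)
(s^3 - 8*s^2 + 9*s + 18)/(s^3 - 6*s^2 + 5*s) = (s^3 - 8*s^2 + 9*s + 18)/(s*(s^2 - 6*s + 5))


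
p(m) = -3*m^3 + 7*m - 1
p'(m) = 7 - 9*m^2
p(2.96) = -58.08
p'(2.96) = -71.85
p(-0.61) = -4.59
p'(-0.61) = 3.65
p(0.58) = 2.47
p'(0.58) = 3.97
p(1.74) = -4.62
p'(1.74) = -20.25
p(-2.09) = 11.76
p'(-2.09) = -32.31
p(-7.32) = 1124.43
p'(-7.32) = -475.24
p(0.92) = 3.10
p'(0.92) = -0.62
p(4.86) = -311.35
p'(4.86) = -205.58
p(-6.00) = 605.00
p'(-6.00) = -317.00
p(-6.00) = 605.00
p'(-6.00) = -317.00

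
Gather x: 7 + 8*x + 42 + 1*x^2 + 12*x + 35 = x^2 + 20*x + 84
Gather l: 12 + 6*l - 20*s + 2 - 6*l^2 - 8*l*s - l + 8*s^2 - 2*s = -6*l^2 + l*(5 - 8*s) + 8*s^2 - 22*s + 14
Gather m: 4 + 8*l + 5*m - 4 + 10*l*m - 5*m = 10*l*m + 8*l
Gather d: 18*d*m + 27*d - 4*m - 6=d*(18*m + 27) - 4*m - 6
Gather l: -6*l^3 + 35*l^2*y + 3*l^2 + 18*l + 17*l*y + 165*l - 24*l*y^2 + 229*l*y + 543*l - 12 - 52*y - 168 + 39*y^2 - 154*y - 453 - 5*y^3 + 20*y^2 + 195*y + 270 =-6*l^3 + l^2*(35*y + 3) + l*(-24*y^2 + 246*y + 726) - 5*y^3 + 59*y^2 - 11*y - 363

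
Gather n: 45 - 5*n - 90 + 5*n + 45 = 0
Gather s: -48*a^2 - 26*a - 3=-48*a^2 - 26*a - 3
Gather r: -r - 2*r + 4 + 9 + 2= 15 - 3*r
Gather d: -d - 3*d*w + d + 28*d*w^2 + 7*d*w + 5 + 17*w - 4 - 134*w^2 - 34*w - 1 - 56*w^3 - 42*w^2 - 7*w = d*(28*w^2 + 4*w) - 56*w^3 - 176*w^2 - 24*w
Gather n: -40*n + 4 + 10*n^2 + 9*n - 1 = 10*n^2 - 31*n + 3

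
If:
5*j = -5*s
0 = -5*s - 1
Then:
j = 1/5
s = -1/5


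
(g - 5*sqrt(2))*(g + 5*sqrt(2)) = g^2 - 50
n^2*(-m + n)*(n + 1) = -m*n^3 - m*n^2 + n^4 + n^3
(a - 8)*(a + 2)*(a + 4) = a^3 - 2*a^2 - 40*a - 64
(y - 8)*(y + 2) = y^2 - 6*y - 16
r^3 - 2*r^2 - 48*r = r*(r - 8)*(r + 6)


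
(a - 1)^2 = a^2 - 2*a + 1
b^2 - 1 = (b - 1)*(b + 1)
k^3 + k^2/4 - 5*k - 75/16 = (k - 5/2)*(k + 5/4)*(k + 3/2)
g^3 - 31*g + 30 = (g - 5)*(g - 1)*(g + 6)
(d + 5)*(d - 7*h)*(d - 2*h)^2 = d^4 - 11*d^3*h + 5*d^3 + 32*d^2*h^2 - 55*d^2*h - 28*d*h^3 + 160*d*h^2 - 140*h^3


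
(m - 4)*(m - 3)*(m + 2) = m^3 - 5*m^2 - 2*m + 24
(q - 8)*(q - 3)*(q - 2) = q^3 - 13*q^2 + 46*q - 48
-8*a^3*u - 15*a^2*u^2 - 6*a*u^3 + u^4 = u*(-8*a + u)*(a + u)^2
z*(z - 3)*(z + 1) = z^3 - 2*z^2 - 3*z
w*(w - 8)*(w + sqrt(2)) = w^3 - 8*w^2 + sqrt(2)*w^2 - 8*sqrt(2)*w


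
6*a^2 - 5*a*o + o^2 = (-3*a + o)*(-2*a + o)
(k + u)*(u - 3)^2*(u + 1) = k*u^3 - 5*k*u^2 + 3*k*u + 9*k + u^4 - 5*u^3 + 3*u^2 + 9*u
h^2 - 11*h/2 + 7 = (h - 7/2)*(h - 2)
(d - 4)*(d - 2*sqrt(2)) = d^2 - 4*d - 2*sqrt(2)*d + 8*sqrt(2)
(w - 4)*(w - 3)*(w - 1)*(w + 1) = w^4 - 7*w^3 + 11*w^2 + 7*w - 12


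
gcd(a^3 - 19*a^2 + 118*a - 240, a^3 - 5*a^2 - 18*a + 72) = a - 6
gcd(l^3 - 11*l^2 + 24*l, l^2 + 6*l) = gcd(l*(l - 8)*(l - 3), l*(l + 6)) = l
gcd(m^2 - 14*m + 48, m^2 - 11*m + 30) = m - 6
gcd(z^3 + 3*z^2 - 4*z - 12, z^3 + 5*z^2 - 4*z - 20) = z^2 - 4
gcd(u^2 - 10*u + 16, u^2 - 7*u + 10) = u - 2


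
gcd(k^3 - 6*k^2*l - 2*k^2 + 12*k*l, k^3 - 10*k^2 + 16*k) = k^2 - 2*k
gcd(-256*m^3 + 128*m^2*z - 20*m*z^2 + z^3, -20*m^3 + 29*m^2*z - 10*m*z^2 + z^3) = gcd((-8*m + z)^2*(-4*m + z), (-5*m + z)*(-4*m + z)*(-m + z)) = -4*m + z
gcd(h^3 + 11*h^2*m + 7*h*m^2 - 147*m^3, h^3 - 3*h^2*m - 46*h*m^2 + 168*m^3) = h + 7*m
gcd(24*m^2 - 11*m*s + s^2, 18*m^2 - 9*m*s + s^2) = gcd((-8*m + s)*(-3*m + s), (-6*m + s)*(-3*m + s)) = -3*m + s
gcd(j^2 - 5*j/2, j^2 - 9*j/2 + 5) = j - 5/2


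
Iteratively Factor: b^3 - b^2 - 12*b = (b)*(b^2 - b - 12) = b*(b - 4)*(b + 3)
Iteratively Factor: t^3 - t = (t + 1)*(t^2 - t) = t*(t + 1)*(t - 1)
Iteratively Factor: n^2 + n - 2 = (n - 1)*(n + 2)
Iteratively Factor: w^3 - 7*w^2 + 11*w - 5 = (w - 5)*(w^2 - 2*w + 1) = (w - 5)*(w - 1)*(w - 1)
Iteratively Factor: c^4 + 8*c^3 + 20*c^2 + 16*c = (c + 2)*(c^3 + 6*c^2 + 8*c) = c*(c + 2)*(c^2 + 6*c + 8) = c*(c + 2)^2*(c + 4)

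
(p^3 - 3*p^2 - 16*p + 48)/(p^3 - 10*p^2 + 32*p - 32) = (p^2 + p - 12)/(p^2 - 6*p + 8)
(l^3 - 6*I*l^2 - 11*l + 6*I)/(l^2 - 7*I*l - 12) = (l^2 - 3*I*l - 2)/(l - 4*I)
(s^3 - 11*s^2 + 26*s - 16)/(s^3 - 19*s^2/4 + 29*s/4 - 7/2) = 4*(s - 8)/(4*s - 7)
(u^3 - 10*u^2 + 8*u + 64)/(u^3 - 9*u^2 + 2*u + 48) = (u - 4)/(u - 3)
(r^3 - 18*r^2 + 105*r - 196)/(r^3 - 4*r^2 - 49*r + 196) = (r - 7)/(r + 7)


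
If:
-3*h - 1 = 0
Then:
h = -1/3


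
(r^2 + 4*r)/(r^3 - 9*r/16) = 16*(r + 4)/(16*r^2 - 9)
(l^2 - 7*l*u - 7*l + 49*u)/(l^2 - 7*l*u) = (l - 7)/l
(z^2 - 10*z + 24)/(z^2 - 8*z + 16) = (z - 6)/(z - 4)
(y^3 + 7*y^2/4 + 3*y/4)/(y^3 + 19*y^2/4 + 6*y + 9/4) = y/(y + 3)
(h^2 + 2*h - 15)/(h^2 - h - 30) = (h - 3)/(h - 6)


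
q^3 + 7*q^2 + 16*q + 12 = (q + 2)^2*(q + 3)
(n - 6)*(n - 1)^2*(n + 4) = n^4 - 4*n^3 - 19*n^2 + 46*n - 24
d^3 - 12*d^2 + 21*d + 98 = (d - 7)^2*(d + 2)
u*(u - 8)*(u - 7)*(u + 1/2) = u^4 - 29*u^3/2 + 97*u^2/2 + 28*u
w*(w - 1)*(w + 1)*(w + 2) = w^4 + 2*w^3 - w^2 - 2*w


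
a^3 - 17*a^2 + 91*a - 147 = (a - 7)^2*(a - 3)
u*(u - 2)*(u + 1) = u^3 - u^2 - 2*u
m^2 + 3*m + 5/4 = (m + 1/2)*(m + 5/2)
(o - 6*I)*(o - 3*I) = o^2 - 9*I*o - 18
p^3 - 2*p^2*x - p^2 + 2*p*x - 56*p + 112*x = (p - 8)*(p + 7)*(p - 2*x)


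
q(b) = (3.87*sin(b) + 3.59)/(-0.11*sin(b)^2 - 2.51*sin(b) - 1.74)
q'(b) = (0.22*sin(b)*cos(b) + 2.51*cos(b))*(3.87*sin(b) + 3.59)/(-0.11*sin(b)^2 - 2.51*sin(b) - 1.74)^2 + 3.87*cos(b)/(-0.11*sin(b)^2 - 2.51*sin(b) - 1.74) = (0.4257*sin(b)^2 + 0.7898*sin(b) + 2.2771)*cos(b)/(0.0121*sin(b)^4 + 0.5522*sin(b)^3 + 6.6829*sin(b)^2 + 8.7348*sin(b) + 3.0276)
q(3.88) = -9.82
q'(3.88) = -142.41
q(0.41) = -1.86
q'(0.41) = 0.32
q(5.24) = 0.71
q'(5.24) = 8.02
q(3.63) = -3.03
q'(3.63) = -5.14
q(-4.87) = -1.71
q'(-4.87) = 0.03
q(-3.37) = -1.93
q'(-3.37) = -0.45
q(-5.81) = -1.84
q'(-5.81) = 0.29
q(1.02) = -1.74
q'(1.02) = 0.11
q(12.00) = -3.56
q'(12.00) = 9.24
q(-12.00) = -1.82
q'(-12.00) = 0.24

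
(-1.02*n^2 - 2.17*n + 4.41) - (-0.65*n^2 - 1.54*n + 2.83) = -0.37*n^2 - 0.63*n + 1.58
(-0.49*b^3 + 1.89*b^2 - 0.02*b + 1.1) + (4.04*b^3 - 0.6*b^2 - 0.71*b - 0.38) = 3.55*b^3 + 1.29*b^2 - 0.73*b + 0.72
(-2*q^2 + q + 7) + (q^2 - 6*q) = -q^2 - 5*q + 7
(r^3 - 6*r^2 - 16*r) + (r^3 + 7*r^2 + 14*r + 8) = 2*r^3 + r^2 - 2*r + 8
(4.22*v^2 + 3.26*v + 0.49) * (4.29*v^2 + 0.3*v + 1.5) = 18.1038*v^4 + 15.2514*v^3 + 9.4101*v^2 + 5.037*v + 0.735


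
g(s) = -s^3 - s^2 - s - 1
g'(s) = -3*s^2 - 2*s - 1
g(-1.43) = 1.31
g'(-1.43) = -4.27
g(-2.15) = 6.47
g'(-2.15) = -10.57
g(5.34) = -187.13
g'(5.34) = -97.23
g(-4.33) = 65.76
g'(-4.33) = -48.59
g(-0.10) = -0.91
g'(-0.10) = -0.83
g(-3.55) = 34.69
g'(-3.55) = -31.71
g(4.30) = -103.30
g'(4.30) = -65.07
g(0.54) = -1.99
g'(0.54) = -2.95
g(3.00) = -40.00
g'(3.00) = -34.00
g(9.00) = -820.00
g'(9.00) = -262.00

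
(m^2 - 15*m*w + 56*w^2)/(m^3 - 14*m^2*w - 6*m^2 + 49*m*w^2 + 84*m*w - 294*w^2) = (-m + 8*w)/(-m^2 + 7*m*w + 6*m - 42*w)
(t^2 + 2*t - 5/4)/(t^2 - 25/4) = (2*t - 1)/(2*t - 5)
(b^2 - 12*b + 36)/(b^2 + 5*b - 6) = (b^2 - 12*b + 36)/(b^2 + 5*b - 6)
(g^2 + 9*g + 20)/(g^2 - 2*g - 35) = (g + 4)/(g - 7)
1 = 1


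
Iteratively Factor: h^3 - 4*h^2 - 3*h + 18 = (h - 3)*(h^2 - h - 6) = (h - 3)*(h + 2)*(h - 3)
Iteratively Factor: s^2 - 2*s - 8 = (s - 4)*(s + 2)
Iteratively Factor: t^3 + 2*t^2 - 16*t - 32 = (t + 2)*(t^2 - 16) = (t - 4)*(t + 2)*(t + 4)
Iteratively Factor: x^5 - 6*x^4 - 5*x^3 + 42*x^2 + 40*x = (x)*(x^4 - 6*x^3 - 5*x^2 + 42*x + 40) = x*(x + 2)*(x^3 - 8*x^2 + 11*x + 20) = x*(x + 1)*(x + 2)*(x^2 - 9*x + 20) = x*(x - 5)*(x + 1)*(x + 2)*(x - 4)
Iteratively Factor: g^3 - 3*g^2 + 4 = (g + 1)*(g^2 - 4*g + 4) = (g - 2)*(g + 1)*(g - 2)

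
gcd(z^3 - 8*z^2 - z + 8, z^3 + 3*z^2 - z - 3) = z^2 - 1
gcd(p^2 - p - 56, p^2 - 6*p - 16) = p - 8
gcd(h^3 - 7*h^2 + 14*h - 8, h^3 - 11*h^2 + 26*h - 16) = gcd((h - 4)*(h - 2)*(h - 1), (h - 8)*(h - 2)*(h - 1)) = h^2 - 3*h + 2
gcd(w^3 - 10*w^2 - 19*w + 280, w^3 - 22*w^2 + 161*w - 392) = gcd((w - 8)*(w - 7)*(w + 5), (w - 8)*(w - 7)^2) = w^2 - 15*w + 56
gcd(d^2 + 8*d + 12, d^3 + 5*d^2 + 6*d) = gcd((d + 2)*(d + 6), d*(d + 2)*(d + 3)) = d + 2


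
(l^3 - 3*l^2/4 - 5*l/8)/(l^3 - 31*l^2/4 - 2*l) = (-8*l^2 + 6*l + 5)/(2*(-4*l^2 + 31*l + 8))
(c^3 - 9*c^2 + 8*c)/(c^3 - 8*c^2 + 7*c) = (c - 8)/(c - 7)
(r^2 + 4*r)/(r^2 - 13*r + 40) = r*(r + 4)/(r^2 - 13*r + 40)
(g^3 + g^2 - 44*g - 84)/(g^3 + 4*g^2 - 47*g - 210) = (g + 2)/(g + 5)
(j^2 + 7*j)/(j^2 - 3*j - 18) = j*(j + 7)/(j^2 - 3*j - 18)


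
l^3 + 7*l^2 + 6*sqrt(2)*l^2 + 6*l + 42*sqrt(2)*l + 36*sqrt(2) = (l + 1)*(l + 6)*(l + 6*sqrt(2))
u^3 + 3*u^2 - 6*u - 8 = (u - 2)*(u + 1)*(u + 4)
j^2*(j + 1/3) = j^3 + j^2/3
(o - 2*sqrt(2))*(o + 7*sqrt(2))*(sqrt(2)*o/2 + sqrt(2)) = sqrt(2)*o^3/2 + sqrt(2)*o^2 + 5*o^2 - 14*sqrt(2)*o + 10*o - 28*sqrt(2)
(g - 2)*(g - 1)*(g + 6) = g^3 + 3*g^2 - 16*g + 12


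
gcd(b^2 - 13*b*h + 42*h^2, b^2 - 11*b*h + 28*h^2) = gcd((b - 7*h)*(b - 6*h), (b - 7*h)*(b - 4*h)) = b - 7*h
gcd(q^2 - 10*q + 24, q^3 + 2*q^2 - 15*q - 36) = q - 4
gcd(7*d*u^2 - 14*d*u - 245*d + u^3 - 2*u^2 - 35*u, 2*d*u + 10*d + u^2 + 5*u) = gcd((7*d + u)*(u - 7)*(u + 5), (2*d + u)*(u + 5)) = u + 5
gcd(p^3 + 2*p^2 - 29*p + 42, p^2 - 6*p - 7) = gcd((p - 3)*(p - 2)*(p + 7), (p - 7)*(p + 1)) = 1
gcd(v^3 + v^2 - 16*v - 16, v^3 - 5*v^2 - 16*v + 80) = v^2 - 16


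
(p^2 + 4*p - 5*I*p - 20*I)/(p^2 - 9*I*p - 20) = (p + 4)/(p - 4*I)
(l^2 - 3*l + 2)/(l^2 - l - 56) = (-l^2 + 3*l - 2)/(-l^2 + l + 56)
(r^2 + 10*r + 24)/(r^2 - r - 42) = (r + 4)/(r - 7)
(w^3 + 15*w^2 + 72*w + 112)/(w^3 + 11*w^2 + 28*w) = (w + 4)/w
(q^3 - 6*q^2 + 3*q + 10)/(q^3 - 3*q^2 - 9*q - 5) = (q - 2)/(q + 1)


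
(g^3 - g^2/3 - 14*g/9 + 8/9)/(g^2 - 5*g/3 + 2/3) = g + 4/3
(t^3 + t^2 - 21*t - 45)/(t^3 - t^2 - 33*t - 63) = (t - 5)/(t - 7)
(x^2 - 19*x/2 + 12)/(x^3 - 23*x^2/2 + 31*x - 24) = 1/(x - 2)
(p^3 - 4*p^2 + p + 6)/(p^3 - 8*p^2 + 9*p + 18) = (p - 2)/(p - 6)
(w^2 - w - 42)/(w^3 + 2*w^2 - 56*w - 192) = (w - 7)/(w^2 - 4*w - 32)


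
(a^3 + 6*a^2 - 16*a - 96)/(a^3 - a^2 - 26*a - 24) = (a^2 + 2*a - 24)/(a^2 - 5*a - 6)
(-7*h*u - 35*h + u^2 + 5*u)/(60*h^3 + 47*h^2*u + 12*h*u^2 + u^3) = (-7*h*u - 35*h + u^2 + 5*u)/(60*h^3 + 47*h^2*u + 12*h*u^2 + u^3)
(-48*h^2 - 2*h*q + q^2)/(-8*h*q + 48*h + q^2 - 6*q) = (6*h + q)/(q - 6)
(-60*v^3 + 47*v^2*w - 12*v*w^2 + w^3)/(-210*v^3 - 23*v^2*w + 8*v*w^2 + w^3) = (12*v^2 - 7*v*w + w^2)/(42*v^2 + 13*v*w + w^2)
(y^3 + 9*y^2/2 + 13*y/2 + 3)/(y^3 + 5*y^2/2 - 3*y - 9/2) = (2*y^2 + 7*y + 6)/(2*y^2 + 3*y - 9)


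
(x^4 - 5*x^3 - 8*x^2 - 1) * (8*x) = 8*x^5 - 40*x^4 - 64*x^3 - 8*x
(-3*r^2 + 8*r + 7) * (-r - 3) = 3*r^3 + r^2 - 31*r - 21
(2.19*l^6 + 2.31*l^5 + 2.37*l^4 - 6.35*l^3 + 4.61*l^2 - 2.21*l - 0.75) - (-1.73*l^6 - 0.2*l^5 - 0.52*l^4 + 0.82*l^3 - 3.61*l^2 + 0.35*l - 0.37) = 3.92*l^6 + 2.51*l^5 + 2.89*l^4 - 7.17*l^3 + 8.22*l^2 - 2.56*l - 0.38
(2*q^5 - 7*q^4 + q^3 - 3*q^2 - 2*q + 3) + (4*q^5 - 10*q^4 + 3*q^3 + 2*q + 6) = 6*q^5 - 17*q^4 + 4*q^3 - 3*q^2 + 9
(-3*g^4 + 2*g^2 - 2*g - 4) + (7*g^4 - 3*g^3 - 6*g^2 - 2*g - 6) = 4*g^4 - 3*g^3 - 4*g^2 - 4*g - 10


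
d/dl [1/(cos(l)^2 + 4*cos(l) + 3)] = 2*(cos(l) + 2)*sin(l)/(cos(l)^2 + 4*cos(l) + 3)^2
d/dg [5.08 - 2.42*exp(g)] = -2.42*exp(g)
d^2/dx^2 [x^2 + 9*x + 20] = 2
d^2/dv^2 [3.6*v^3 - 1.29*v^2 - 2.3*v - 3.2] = 21.6*v - 2.58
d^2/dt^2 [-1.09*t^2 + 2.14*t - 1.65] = -2.18000000000000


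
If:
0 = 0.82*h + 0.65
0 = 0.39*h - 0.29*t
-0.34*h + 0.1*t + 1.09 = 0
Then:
No Solution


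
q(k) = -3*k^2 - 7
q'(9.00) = -54.00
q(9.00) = -250.00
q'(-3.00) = 18.00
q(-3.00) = -34.00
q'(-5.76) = 34.56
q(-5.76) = -106.53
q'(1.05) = -6.30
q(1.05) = -10.31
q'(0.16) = -0.96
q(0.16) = -7.08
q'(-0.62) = 3.72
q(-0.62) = -8.15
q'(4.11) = -24.66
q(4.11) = -57.68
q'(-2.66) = 15.96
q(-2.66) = -28.23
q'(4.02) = -24.12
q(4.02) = -55.48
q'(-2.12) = 12.72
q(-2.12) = -20.48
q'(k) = -6*k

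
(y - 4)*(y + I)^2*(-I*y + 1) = -I*y^4 + 3*y^3 + 4*I*y^3 - 12*y^2 + 3*I*y^2 - y - 12*I*y + 4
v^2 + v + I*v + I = (v + 1)*(v + I)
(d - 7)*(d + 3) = d^2 - 4*d - 21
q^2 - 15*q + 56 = (q - 8)*(q - 7)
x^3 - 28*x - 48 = (x - 6)*(x + 2)*(x + 4)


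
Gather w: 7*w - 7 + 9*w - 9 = 16*w - 16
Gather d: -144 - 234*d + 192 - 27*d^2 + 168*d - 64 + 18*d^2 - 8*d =-9*d^2 - 74*d - 16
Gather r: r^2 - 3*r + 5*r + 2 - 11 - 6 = r^2 + 2*r - 15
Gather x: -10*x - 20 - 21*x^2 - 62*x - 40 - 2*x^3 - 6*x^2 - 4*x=-2*x^3 - 27*x^2 - 76*x - 60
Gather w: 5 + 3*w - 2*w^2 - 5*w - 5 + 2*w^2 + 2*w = 0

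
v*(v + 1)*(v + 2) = v^3 + 3*v^2 + 2*v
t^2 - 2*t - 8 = (t - 4)*(t + 2)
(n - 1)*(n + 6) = n^2 + 5*n - 6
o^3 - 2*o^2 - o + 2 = (o - 2)*(o - 1)*(o + 1)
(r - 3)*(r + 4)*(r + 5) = r^3 + 6*r^2 - 7*r - 60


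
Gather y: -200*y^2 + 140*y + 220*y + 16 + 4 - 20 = -200*y^2 + 360*y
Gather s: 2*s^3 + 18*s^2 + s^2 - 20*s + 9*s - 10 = 2*s^3 + 19*s^2 - 11*s - 10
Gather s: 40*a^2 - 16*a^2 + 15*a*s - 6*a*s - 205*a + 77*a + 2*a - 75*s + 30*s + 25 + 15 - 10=24*a^2 - 126*a + s*(9*a - 45) + 30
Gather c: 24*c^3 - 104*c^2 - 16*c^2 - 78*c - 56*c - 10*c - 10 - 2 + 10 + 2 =24*c^3 - 120*c^2 - 144*c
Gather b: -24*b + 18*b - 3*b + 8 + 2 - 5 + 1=6 - 9*b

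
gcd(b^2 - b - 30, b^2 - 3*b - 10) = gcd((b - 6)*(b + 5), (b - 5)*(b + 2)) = 1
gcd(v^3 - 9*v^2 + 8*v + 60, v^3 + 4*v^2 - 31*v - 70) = v^2 - 3*v - 10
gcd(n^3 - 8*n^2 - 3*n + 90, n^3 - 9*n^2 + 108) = n^2 - 3*n - 18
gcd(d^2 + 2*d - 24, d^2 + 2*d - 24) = d^2 + 2*d - 24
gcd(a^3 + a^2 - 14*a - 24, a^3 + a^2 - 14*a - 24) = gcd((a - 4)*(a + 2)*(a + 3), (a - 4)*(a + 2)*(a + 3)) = a^3 + a^2 - 14*a - 24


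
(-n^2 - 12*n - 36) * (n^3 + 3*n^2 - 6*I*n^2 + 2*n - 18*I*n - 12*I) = -n^5 - 15*n^4 + 6*I*n^4 - 74*n^3 + 90*I*n^3 - 132*n^2 + 444*I*n^2 - 72*n + 792*I*n + 432*I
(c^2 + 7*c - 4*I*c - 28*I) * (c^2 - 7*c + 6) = c^4 - 4*I*c^3 - 43*c^2 + 42*c + 172*I*c - 168*I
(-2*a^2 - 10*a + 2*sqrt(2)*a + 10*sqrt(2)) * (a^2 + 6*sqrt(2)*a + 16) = -2*a^4 - 10*sqrt(2)*a^3 - 10*a^3 - 50*sqrt(2)*a^2 - 8*a^2 - 40*a + 32*sqrt(2)*a + 160*sqrt(2)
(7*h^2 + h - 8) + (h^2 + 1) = 8*h^2 + h - 7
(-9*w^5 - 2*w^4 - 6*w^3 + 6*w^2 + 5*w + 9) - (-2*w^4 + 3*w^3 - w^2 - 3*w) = -9*w^5 - 9*w^3 + 7*w^2 + 8*w + 9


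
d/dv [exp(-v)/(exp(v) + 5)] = (-2*exp(v) - 5)*exp(-v)/(exp(2*v) + 10*exp(v) + 25)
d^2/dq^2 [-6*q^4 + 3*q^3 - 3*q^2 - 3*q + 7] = -72*q^2 + 18*q - 6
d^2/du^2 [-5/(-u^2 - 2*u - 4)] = 10*(-u^2 - 2*u + 4*(u + 1)^2 - 4)/(u^2 + 2*u + 4)^3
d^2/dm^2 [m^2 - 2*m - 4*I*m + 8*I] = 2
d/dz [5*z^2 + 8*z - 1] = 10*z + 8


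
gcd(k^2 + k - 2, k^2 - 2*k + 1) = k - 1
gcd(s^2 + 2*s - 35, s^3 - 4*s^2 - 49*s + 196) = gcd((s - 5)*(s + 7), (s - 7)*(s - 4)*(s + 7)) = s + 7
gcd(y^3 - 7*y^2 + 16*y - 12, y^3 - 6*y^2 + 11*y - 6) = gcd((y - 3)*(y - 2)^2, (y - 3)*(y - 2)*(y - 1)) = y^2 - 5*y + 6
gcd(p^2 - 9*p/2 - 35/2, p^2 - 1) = 1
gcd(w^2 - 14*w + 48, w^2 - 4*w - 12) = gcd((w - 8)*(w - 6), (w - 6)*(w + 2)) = w - 6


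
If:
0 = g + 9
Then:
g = -9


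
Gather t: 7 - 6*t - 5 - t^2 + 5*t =-t^2 - t + 2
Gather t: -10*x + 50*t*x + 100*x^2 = 50*t*x + 100*x^2 - 10*x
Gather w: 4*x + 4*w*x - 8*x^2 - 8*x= 4*w*x - 8*x^2 - 4*x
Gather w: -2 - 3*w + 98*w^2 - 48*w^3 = -48*w^3 + 98*w^2 - 3*w - 2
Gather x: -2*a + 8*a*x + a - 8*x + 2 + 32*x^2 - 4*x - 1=-a + 32*x^2 + x*(8*a - 12) + 1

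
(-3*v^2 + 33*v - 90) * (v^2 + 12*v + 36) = -3*v^4 - 3*v^3 + 198*v^2 + 108*v - 3240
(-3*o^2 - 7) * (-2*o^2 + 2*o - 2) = 6*o^4 - 6*o^3 + 20*o^2 - 14*o + 14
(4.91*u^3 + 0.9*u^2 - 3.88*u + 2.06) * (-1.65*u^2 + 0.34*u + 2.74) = -8.1015*u^5 + 0.1844*u^4 + 20.1614*u^3 - 2.2522*u^2 - 9.9308*u + 5.6444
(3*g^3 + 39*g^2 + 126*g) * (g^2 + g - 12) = 3*g^5 + 42*g^4 + 129*g^3 - 342*g^2 - 1512*g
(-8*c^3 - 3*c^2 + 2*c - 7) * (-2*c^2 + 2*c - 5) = 16*c^5 - 10*c^4 + 30*c^3 + 33*c^2 - 24*c + 35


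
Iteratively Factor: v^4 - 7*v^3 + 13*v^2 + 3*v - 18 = (v - 2)*(v^3 - 5*v^2 + 3*v + 9) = (v - 3)*(v - 2)*(v^2 - 2*v - 3) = (v - 3)*(v - 2)*(v + 1)*(v - 3)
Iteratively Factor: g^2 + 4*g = (g + 4)*(g)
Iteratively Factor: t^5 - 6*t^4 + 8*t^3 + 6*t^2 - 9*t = (t - 3)*(t^4 - 3*t^3 - t^2 + 3*t) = t*(t - 3)*(t^3 - 3*t^2 - t + 3) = t*(t - 3)*(t - 1)*(t^2 - 2*t - 3) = t*(t - 3)^2*(t - 1)*(t + 1)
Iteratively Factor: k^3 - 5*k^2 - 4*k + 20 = (k - 5)*(k^2 - 4) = (k - 5)*(k - 2)*(k + 2)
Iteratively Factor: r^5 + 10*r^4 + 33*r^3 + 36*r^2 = (r + 3)*(r^4 + 7*r^3 + 12*r^2) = (r + 3)^2*(r^3 + 4*r^2) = (r + 3)^2*(r + 4)*(r^2) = r*(r + 3)^2*(r + 4)*(r)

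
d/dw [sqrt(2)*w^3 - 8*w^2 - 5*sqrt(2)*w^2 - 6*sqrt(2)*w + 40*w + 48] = 3*sqrt(2)*w^2 - 16*w - 10*sqrt(2)*w - 6*sqrt(2) + 40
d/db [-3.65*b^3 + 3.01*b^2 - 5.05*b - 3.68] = -10.95*b^2 + 6.02*b - 5.05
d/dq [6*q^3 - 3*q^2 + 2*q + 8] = 18*q^2 - 6*q + 2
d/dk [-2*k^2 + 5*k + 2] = 5 - 4*k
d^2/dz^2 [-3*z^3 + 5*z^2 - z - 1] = 10 - 18*z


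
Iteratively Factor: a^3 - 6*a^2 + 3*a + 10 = (a + 1)*(a^2 - 7*a + 10) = (a - 5)*(a + 1)*(a - 2)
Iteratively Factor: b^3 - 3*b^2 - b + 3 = (b + 1)*(b^2 - 4*b + 3) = (b - 1)*(b + 1)*(b - 3)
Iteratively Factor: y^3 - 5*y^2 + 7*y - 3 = (y - 3)*(y^2 - 2*y + 1) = (y - 3)*(y - 1)*(y - 1)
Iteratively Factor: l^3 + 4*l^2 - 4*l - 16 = (l - 2)*(l^2 + 6*l + 8) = (l - 2)*(l + 4)*(l + 2)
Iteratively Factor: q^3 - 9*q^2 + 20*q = (q)*(q^2 - 9*q + 20) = q*(q - 4)*(q - 5)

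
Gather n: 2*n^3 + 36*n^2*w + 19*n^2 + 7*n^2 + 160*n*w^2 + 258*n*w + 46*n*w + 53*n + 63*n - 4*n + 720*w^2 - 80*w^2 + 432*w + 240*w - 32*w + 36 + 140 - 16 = 2*n^3 + n^2*(36*w + 26) + n*(160*w^2 + 304*w + 112) + 640*w^2 + 640*w + 160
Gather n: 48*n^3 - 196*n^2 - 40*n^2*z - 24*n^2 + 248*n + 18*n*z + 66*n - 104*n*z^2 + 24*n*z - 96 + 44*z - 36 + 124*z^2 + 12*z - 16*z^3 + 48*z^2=48*n^3 + n^2*(-40*z - 220) + n*(-104*z^2 + 42*z + 314) - 16*z^3 + 172*z^2 + 56*z - 132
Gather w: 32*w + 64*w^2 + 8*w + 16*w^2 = 80*w^2 + 40*w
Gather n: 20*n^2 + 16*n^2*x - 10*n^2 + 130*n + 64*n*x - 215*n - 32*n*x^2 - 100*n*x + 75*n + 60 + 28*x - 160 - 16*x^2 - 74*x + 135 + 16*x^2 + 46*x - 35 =n^2*(16*x + 10) + n*(-32*x^2 - 36*x - 10)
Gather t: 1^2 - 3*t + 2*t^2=2*t^2 - 3*t + 1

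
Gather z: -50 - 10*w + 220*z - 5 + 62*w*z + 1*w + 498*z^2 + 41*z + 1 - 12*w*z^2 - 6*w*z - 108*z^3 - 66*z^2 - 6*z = -9*w - 108*z^3 + z^2*(432 - 12*w) + z*(56*w + 255) - 54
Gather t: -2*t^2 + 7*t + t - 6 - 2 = -2*t^2 + 8*t - 8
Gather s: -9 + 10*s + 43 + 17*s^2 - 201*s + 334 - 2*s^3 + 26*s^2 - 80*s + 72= -2*s^3 + 43*s^2 - 271*s + 440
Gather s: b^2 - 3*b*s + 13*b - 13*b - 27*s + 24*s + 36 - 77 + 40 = b^2 + s*(-3*b - 3) - 1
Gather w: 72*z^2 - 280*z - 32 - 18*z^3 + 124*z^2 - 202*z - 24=-18*z^3 + 196*z^2 - 482*z - 56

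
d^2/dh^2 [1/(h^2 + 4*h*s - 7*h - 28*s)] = 2*(-h^2 - 4*h*s + 7*h + 28*s + (2*h + 4*s - 7)^2)/(h^2 + 4*h*s - 7*h - 28*s)^3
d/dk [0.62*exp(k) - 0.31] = 0.62*exp(k)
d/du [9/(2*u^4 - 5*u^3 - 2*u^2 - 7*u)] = 9*(-8*u^3 + 15*u^2 + 4*u + 7)/(u^2*(-2*u^3 + 5*u^2 + 2*u + 7)^2)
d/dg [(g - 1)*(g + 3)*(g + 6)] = 3*g^2 + 16*g + 9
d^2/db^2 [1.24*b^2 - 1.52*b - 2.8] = 2.48000000000000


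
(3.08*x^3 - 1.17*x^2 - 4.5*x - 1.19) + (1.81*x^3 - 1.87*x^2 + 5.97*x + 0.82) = 4.89*x^3 - 3.04*x^2 + 1.47*x - 0.37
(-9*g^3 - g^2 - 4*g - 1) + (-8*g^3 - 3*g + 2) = -17*g^3 - g^2 - 7*g + 1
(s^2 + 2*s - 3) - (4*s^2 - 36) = -3*s^2 + 2*s + 33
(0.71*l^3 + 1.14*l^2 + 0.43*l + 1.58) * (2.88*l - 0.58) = 2.0448*l^4 + 2.8714*l^3 + 0.5772*l^2 + 4.301*l - 0.9164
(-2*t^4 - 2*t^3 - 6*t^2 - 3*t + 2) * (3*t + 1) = -6*t^5 - 8*t^4 - 20*t^3 - 15*t^2 + 3*t + 2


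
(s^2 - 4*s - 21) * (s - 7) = s^3 - 11*s^2 + 7*s + 147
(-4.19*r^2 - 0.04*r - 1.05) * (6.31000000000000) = -26.4389*r^2 - 0.2524*r - 6.6255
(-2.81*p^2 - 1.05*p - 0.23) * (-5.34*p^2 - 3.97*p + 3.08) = 15.0054*p^4 + 16.7627*p^3 - 3.2581*p^2 - 2.3209*p - 0.7084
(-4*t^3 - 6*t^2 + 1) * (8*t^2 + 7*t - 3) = -32*t^5 - 76*t^4 - 30*t^3 + 26*t^2 + 7*t - 3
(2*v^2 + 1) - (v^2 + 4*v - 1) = v^2 - 4*v + 2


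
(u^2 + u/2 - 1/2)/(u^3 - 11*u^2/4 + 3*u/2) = 2*(2*u^2 + u - 1)/(u*(4*u^2 - 11*u + 6))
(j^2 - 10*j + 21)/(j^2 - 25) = (j^2 - 10*j + 21)/(j^2 - 25)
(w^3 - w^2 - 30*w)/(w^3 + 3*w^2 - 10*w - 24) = w*(w^2 - w - 30)/(w^3 + 3*w^2 - 10*w - 24)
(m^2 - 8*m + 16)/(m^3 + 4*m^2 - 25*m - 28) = (m - 4)/(m^2 + 8*m + 7)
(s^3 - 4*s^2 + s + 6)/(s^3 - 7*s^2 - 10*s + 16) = (s^3 - 4*s^2 + s + 6)/(s^3 - 7*s^2 - 10*s + 16)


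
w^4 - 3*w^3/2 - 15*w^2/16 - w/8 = w*(w - 2)*(w + 1/4)^2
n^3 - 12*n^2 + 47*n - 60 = (n - 5)*(n - 4)*(n - 3)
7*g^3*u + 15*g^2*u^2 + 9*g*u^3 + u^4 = u*(g + u)^2*(7*g + u)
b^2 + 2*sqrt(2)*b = b*(b + 2*sqrt(2))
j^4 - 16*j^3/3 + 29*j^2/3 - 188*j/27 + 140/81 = (j - 7/3)*(j - 5/3)*(j - 2/3)^2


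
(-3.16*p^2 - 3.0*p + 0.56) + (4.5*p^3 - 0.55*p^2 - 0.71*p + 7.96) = 4.5*p^3 - 3.71*p^2 - 3.71*p + 8.52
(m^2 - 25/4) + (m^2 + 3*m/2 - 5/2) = 2*m^2 + 3*m/2 - 35/4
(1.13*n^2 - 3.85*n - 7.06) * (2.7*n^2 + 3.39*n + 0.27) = 3.051*n^4 - 6.5643*n^3 - 31.8084*n^2 - 24.9729*n - 1.9062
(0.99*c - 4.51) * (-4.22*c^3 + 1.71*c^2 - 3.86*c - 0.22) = -4.1778*c^4 + 20.7251*c^3 - 11.5335*c^2 + 17.1908*c + 0.9922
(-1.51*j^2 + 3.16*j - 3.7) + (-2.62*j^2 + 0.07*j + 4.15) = -4.13*j^2 + 3.23*j + 0.45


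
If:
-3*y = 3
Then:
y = -1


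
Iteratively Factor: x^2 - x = (x)*(x - 1)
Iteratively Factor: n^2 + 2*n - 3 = (n - 1)*(n + 3)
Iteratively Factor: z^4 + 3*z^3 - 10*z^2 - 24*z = (z + 2)*(z^3 + z^2 - 12*z) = (z - 3)*(z + 2)*(z^2 + 4*z) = z*(z - 3)*(z + 2)*(z + 4)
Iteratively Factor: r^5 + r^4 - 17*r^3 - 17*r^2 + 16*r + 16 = (r - 4)*(r^4 + 5*r^3 + 3*r^2 - 5*r - 4) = (r - 4)*(r + 1)*(r^3 + 4*r^2 - r - 4) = (r - 4)*(r - 1)*(r + 1)*(r^2 + 5*r + 4) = (r - 4)*(r - 1)*(r + 1)*(r + 4)*(r + 1)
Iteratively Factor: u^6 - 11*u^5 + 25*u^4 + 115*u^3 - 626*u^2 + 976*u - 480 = (u - 1)*(u^5 - 10*u^4 + 15*u^3 + 130*u^2 - 496*u + 480) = (u - 3)*(u - 1)*(u^4 - 7*u^3 - 6*u^2 + 112*u - 160) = (u - 3)*(u - 1)*(u + 4)*(u^3 - 11*u^2 + 38*u - 40) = (u - 4)*(u - 3)*(u - 1)*(u + 4)*(u^2 - 7*u + 10) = (u - 5)*(u - 4)*(u - 3)*(u - 1)*(u + 4)*(u - 2)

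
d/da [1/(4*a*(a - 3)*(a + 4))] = (-a*(a - 3) - a*(a + 4) - (a - 3)*(a + 4))/(4*a^2*(a - 3)^2*(a + 4)^2)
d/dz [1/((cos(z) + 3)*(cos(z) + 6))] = (2*cos(z) + 9)*sin(z)/((cos(z) + 3)^2*(cos(z) + 6)^2)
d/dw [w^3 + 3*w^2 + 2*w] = 3*w^2 + 6*w + 2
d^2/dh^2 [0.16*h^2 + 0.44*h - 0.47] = 0.320000000000000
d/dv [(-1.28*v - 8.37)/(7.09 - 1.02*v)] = (124.873334 - 17.964852*v)/(1.02*v - 7.09)^3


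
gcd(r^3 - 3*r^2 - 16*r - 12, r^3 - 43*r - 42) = r + 1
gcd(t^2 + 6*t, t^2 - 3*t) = t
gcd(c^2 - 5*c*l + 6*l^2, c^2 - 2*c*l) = c - 2*l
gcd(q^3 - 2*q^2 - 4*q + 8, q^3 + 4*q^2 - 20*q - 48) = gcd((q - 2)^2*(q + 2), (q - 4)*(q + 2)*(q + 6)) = q + 2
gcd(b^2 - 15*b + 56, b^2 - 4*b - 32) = b - 8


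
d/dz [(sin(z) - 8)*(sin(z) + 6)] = 2*(sin(z) - 1)*cos(z)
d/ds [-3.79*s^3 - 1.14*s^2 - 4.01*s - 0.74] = -11.37*s^2 - 2.28*s - 4.01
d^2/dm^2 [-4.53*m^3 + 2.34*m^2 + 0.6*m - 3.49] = 4.68 - 27.18*m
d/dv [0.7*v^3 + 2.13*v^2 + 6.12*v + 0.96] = 2.1*v^2 + 4.26*v + 6.12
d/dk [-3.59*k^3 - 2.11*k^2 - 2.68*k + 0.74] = -10.77*k^2 - 4.22*k - 2.68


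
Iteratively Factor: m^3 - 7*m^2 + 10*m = (m - 2)*(m^2 - 5*m) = (m - 5)*(m - 2)*(m)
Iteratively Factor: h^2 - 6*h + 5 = (h - 1)*(h - 5)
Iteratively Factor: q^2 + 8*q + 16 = (q + 4)*(q + 4)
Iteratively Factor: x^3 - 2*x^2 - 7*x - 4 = (x - 4)*(x^2 + 2*x + 1) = (x - 4)*(x + 1)*(x + 1)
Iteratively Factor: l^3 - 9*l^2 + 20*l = (l)*(l^2 - 9*l + 20) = l*(l - 4)*(l - 5)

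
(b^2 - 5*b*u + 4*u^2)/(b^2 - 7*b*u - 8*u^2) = (-b^2 + 5*b*u - 4*u^2)/(-b^2 + 7*b*u + 8*u^2)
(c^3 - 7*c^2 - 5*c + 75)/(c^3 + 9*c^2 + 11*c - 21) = (c^2 - 10*c + 25)/(c^2 + 6*c - 7)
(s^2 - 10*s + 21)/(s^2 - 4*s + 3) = (s - 7)/(s - 1)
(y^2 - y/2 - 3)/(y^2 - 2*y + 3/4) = 2*(2*y^2 - y - 6)/(4*y^2 - 8*y + 3)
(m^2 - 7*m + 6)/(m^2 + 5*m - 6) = (m - 6)/(m + 6)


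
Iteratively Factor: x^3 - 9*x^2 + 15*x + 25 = (x + 1)*(x^2 - 10*x + 25) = (x - 5)*(x + 1)*(x - 5)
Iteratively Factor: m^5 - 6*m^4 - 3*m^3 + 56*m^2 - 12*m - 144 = (m + 2)*(m^4 - 8*m^3 + 13*m^2 + 30*m - 72) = (m - 4)*(m + 2)*(m^3 - 4*m^2 - 3*m + 18) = (m - 4)*(m + 2)^2*(m^2 - 6*m + 9) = (m - 4)*(m - 3)*(m + 2)^2*(m - 3)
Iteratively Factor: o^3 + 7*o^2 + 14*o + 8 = (o + 2)*(o^2 + 5*o + 4) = (o + 2)*(o + 4)*(o + 1)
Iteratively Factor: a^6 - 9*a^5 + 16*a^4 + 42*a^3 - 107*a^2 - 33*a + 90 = (a + 2)*(a^5 - 11*a^4 + 38*a^3 - 34*a^2 - 39*a + 45) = (a - 1)*(a + 2)*(a^4 - 10*a^3 + 28*a^2 - 6*a - 45) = (a - 5)*(a - 1)*(a + 2)*(a^3 - 5*a^2 + 3*a + 9) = (a - 5)*(a - 3)*(a - 1)*(a + 2)*(a^2 - 2*a - 3) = (a - 5)*(a - 3)^2*(a - 1)*(a + 2)*(a + 1)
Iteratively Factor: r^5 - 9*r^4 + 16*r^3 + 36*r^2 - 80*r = (r - 4)*(r^4 - 5*r^3 - 4*r^2 + 20*r) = (r - 4)*(r + 2)*(r^3 - 7*r^2 + 10*r) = r*(r - 4)*(r + 2)*(r^2 - 7*r + 10) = r*(r - 4)*(r - 2)*(r + 2)*(r - 5)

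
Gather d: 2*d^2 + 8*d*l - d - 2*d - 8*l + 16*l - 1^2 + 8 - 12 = 2*d^2 + d*(8*l - 3) + 8*l - 5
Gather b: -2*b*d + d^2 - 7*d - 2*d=-2*b*d + d^2 - 9*d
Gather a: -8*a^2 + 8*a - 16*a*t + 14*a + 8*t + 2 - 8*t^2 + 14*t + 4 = -8*a^2 + a*(22 - 16*t) - 8*t^2 + 22*t + 6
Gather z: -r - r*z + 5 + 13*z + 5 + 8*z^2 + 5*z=-r + 8*z^2 + z*(18 - r) + 10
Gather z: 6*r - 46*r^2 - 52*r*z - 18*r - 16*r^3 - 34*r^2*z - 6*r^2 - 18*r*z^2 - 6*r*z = -16*r^3 - 52*r^2 - 18*r*z^2 - 12*r + z*(-34*r^2 - 58*r)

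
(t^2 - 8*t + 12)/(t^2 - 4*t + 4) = (t - 6)/(t - 2)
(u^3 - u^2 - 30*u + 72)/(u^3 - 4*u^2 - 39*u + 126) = (u - 4)/(u - 7)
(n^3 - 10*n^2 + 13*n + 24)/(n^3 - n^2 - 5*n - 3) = (n - 8)/(n + 1)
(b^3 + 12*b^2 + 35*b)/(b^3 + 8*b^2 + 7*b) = (b + 5)/(b + 1)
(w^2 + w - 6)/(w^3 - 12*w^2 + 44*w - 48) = (w + 3)/(w^2 - 10*w + 24)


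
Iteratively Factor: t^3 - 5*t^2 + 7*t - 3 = (t - 1)*(t^2 - 4*t + 3) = (t - 1)^2*(t - 3)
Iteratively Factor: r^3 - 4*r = (r)*(r^2 - 4) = r*(r - 2)*(r + 2)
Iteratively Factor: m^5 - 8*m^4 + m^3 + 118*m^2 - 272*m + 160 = (m - 5)*(m^4 - 3*m^3 - 14*m^2 + 48*m - 32) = (m - 5)*(m - 1)*(m^3 - 2*m^2 - 16*m + 32) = (m - 5)*(m - 1)*(m + 4)*(m^2 - 6*m + 8) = (m - 5)*(m - 4)*(m - 1)*(m + 4)*(m - 2)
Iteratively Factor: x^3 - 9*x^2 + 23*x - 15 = (x - 1)*(x^2 - 8*x + 15) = (x - 5)*(x - 1)*(x - 3)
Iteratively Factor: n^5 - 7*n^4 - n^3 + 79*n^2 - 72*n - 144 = (n - 4)*(n^4 - 3*n^3 - 13*n^2 + 27*n + 36) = (n - 4)*(n + 1)*(n^3 - 4*n^2 - 9*n + 36) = (n - 4)^2*(n + 1)*(n^2 - 9) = (n - 4)^2*(n - 3)*(n + 1)*(n + 3)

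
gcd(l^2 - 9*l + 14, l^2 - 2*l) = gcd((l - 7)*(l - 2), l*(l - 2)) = l - 2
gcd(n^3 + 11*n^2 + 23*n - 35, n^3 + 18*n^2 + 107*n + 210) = n^2 + 12*n + 35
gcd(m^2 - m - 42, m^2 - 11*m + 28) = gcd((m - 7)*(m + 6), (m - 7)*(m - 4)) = m - 7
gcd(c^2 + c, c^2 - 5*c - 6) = c + 1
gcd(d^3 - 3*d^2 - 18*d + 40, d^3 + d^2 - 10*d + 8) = d^2 + 2*d - 8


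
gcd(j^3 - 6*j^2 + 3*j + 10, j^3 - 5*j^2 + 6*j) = j - 2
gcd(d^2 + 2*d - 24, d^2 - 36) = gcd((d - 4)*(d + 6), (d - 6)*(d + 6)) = d + 6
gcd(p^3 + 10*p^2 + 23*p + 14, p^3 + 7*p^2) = p + 7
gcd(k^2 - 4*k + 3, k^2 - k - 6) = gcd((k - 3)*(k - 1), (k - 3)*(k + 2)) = k - 3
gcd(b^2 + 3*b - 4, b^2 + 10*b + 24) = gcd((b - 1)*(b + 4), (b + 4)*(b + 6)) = b + 4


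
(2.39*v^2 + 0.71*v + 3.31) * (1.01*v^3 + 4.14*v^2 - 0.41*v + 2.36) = 2.4139*v^5 + 10.6117*v^4 + 5.3026*v^3 + 19.0527*v^2 + 0.3185*v + 7.8116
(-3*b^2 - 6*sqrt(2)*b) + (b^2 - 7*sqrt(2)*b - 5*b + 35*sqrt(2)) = -2*b^2 - 13*sqrt(2)*b - 5*b + 35*sqrt(2)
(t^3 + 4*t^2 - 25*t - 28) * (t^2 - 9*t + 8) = t^5 - 5*t^4 - 53*t^3 + 229*t^2 + 52*t - 224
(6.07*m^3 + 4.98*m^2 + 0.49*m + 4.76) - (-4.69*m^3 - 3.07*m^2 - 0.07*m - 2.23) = 10.76*m^3 + 8.05*m^2 + 0.56*m + 6.99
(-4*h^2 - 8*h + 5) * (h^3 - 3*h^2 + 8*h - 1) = -4*h^5 + 4*h^4 - 3*h^3 - 75*h^2 + 48*h - 5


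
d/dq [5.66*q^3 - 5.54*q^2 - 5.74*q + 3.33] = 16.98*q^2 - 11.08*q - 5.74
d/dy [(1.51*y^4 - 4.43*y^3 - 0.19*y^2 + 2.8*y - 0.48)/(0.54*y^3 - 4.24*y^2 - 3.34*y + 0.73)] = (0.8154*y^6 - 12.8048*y^5 + 3.75559999999999*y^4 + 30.9776*y^3 + 3.5825*y^2 - 4.3478*y + 0.4408)/(0.2916*y^6 - 4.5792*y^5 + 14.3704*y^4 + 29.1116*y^3 + 4.9652*y^2 - 4.8764*y + 0.5329)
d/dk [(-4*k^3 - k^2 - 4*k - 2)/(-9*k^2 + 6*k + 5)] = 2*(18*k^4 - 24*k^3 - 51*k^2 - 23*k - 4)/(81*k^4 - 108*k^3 - 54*k^2 + 60*k + 25)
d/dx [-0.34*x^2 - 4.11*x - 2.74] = -0.68*x - 4.11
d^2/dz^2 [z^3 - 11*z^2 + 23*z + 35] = 6*z - 22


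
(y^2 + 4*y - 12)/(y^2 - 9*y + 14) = (y + 6)/(y - 7)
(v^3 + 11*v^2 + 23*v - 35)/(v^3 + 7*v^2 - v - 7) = (v + 5)/(v + 1)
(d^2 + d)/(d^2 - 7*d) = (d + 1)/(d - 7)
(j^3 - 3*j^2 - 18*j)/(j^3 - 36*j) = (j + 3)/(j + 6)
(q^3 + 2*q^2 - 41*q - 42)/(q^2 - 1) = (q^2 + q - 42)/(q - 1)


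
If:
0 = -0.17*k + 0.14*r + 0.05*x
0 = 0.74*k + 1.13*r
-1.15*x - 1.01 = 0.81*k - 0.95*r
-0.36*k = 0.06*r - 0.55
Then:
No Solution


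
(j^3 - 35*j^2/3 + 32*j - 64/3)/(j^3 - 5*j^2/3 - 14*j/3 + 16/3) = (j - 8)/(j + 2)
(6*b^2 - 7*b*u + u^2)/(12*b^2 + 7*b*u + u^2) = (6*b^2 - 7*b*u + u^2)/(12*b^2 + 7*b*u + u^2)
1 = 1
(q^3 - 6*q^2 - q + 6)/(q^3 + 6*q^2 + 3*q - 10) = (q^2 - 5*q - 6)/(q^2 + 7*q + 10)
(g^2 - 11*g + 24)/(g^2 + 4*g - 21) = (g - 8)/(g + 7)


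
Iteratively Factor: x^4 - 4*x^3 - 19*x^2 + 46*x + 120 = (x - 4)*(x^3 - 19*x - 30) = (x - 4)*(x + 3)*(x^2 - 3*x - 10) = (x - 5)*(x - 4)*(x + 3)*(x + 2)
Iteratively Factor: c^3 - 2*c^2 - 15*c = (c)*(c^2 - 2*c - 15) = c*(c - 5)*(c + 3)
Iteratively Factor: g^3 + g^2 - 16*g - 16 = (g + 4)*(g^2 - 3*g - 4) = (g + 1)*(g + 4)*(g - 4)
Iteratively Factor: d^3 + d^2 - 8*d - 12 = (d + 2)*(d^2 - d - 6) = (d - 3)*(d + 2)*(d + 2)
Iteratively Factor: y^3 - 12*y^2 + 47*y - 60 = (y - 5)*(y^2 - 7*y + 12) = (y - 5)*(y - 3)*(y - 4)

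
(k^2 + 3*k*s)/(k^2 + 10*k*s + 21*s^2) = k/(k + 7*s)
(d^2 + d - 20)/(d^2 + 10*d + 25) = (d - 4)/(d + 5)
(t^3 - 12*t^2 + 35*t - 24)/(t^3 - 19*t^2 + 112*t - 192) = (t - 1)/(t - 8)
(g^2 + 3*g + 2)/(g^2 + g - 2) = (g + 1)/(g - 1)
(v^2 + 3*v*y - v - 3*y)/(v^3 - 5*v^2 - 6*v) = (-v^2 - 3*v*y + v + 3*y)/(v*(-v^2 + 5*v + 6))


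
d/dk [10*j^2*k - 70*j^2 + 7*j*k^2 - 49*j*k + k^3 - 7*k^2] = 10*j^2 + 14*j*k - 49*j + 3*k^2 - 14*k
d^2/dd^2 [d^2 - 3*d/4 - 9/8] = 2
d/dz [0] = 0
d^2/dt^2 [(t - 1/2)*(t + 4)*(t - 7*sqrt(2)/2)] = 6*t - 7*sqrt(2) + 7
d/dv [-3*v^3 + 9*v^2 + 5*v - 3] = -9*v^2 + 18*v + 5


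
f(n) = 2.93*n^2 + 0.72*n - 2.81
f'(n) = 5.86*n + 0.72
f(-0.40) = -2.63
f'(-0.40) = -1.62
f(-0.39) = -2.65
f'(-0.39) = -1.57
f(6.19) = 113.91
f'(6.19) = 36.99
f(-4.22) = 46.33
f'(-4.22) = -24.01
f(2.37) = 15.35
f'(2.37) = 14.61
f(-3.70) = 34.64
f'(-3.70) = -20.96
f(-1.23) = 0.74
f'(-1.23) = -6.49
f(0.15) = -2.64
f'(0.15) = 1.60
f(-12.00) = 410.47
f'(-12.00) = -69.60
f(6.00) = 106.99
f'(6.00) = 35.88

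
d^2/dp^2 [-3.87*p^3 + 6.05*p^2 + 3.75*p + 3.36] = 12.1 - 23.22*p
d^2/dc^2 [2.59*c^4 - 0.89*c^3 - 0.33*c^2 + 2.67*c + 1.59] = 31.08*c^2 - 5.34*c - 0.66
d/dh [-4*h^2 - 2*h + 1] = -8*h - 2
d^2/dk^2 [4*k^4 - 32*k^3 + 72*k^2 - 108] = 48*k^2 - 192*k + 144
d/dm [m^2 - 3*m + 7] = 2*m - 3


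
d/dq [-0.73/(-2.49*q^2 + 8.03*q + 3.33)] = (5.8619 - 3.6354*q)/(-2.49*q^2 + 8.03*q + 3.33)^2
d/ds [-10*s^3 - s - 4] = -30*s^2 - 1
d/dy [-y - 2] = -1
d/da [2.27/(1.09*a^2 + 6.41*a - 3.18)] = (-4.9486*a - 14.5507)/(1.09*a^2 + 6.41*a - 3.18)^2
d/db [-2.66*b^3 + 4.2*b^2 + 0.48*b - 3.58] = -7.98*b^2 + 8.4*b + 0.48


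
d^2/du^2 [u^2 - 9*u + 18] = 2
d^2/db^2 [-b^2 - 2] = -2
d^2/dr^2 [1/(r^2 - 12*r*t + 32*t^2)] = 2*(-r^2 + 12*r*t - 32*t^2 + 4*(r - 6*t)^2)/(r^2 - 12*r*t + 32*t^2)^3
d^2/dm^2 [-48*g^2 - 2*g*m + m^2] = 2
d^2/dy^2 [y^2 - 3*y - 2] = 2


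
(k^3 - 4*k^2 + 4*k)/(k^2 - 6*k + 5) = k*(k^2 - 4*k + 4)/(k^2 - 6*k + 5)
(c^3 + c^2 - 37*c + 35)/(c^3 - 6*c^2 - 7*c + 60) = (c^2 + 6*c - 7)/(c^2 - c - 12)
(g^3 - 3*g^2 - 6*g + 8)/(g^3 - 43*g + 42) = (g^2 - 2*g - 8)/(g^2 + g - 42)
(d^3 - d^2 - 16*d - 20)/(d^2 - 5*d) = d + 4 + 4/d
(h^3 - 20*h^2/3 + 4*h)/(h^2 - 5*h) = (h^2 - 20*h/3 + 4)/(h - 5)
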